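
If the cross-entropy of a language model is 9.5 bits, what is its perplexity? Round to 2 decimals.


Perplexity formula: PP = 2^H
H = 9.5
PP = 2^9.5
Decompose: 2^9.5 = 2^9 * 2^0.5 = 2^9 * sqrt(2)
2^9 = 512, sqrt(2) ~ 1.4142136
PP ~ 512 * 1.4142136 = 724.0773632
Rounded to 2 decimals: 724.08

724.08


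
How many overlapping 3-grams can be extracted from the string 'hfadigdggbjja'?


String 'hfadigdggbjja' has length L = 13.
Number of overlapping n-grams = L - n + 1
Substituting: 13 - 3 + 1 = 11

11


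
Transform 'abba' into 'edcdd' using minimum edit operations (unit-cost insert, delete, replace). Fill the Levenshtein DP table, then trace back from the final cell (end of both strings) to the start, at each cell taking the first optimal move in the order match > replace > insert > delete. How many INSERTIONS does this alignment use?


Edit distance = 5. Backtracking from cell (4, 5) with preference match > replace > insert > delete,
then listing the resulting alignment 'abba' -> 'edcdd' left to right:
  Step 1: insert 'e' [insertion #1]
  Step 2: replace a->d
  Step 3: replace b->c
  Step 4: replace b->d
  Step 5: replace a->d
Total insertions: 1

1


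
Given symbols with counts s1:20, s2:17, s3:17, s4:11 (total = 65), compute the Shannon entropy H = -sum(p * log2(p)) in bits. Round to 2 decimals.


Computing entropy H = -sum(p_i * log2(p_i)):
  s1: p = 20/65 = 0.3077, -p*log2(p) = 0.5232
  s2: p = 17/65 = 0.2615, -p*log2(p) = 0.5061
  s3: p = 17/65 = 0.2615, -p*log2(p) = 0.5061
  s4: p = 11/65 = 0.1692, -p*log2(p) = 0.4337
H = sum of terms = 1.9691
Rounded to 2 decimals: 1.97

1.97


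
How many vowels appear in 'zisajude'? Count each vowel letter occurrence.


Scanning each character of 'zisajude':
  Position 1: 'z' -> consonant (running count: 0)
  Position 2: 'i' -> vowel (running count: 1)
  Position 3: 's' -> consonant (running count: 1)
  Position 4: 'a' -> vowel (running count: 2)
  Position 5: 'j' -> consonant (running count: 2)
  Position 6: 'u' -> vowel (running count: 3)
  Position 7: 'd' -> consonant (running count: 3)
  Position 8: 'e' -> vowel (running count: 4)
Total vowels: 4

4


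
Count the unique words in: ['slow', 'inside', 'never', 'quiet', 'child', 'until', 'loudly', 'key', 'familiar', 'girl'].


Listing all tokens and tracking unique types:
  Token 1: 'slow' -> NEW (unique so far: 1)
  Token 2: 'inside' -> NEW (unique so far: 2)
  Token 3: 'never' -> NEW (unique so far: 3)
  Token 4: 'quiet' -> NEW (unique so far: 4)
  Token 5: 'child' -> NEW (unique so far: 5)
  Token 6: 'until' -> NEW (unique so far: 6)
  Token 7: 'loudly' -> NEW (unique so far: 7)
  Token 8: 'key' -> NEW (unique so far: 8)
  Token 9: 'familiar' -> NEW (unique so far: 9)
  Token 10: 'girl' -> NEW (unique so far: 10)
Unique types: ('child', 'familiar', 'girl', 'inside', 'key', 'loudly', 'never', 'quiet', 'slow', 'until')
Vocabulary size: 10

10


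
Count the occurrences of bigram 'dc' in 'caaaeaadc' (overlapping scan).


Scanning 'caaaeaadc' for bigram 'dc':
  Position 0: 'ca' -> no
  Position 1: 'aa' -> no
  Position 2: 'aa' -> no
  Position 3: 'ae' -> no
  Position 4: 'ea' -> no
  Position 5: 'aa' -> no
  Position 6: 'ad' -> no
  Position 7: 'dc' -> MATCH
Total matches: 1

1


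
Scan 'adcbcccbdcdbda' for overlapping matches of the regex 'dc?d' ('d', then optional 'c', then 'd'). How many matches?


Pattern: dc?d means 'd', then optional 'c', then 'd'.
Scanning 'adcbcccbdcdbda' position-by-position:
  Pos 0: window 'adc' -> no
  Pos 1: window 'dcb' -> no
  Pos 2: window 'cbc' -> no
  Pos 3: window 'bcc' -> no
  Pos 4: window 'ccc' -> no
  Pos 5: window 'ccb' -> no
  Pos 6: window 'cbd' -> no
  Pos 7: window 'bdc' -> no
  Pos 8: window 'dcd' -> MATCH
  Pos 9: window 'cdb' -> no
  Pos 10: window 'dbd' -> no
  Pos 11: window 'bda' -> no
  Pos 12: window 'da' -> no
  Pos 13: window 'a' -> no
Total matches: 1

1


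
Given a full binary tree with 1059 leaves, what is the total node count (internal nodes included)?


Leaf nodes (terminals): 1059
Internal nodes = n - 1 = 1059 - 1 = 1058
Total = leaves + internal = 1059 + 1058 = 2117

2117


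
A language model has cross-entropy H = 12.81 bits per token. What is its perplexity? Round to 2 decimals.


Perplexity formula: PP = 2^H
H = 12.81
PP = 2^12.81
Decompose: 2^12.81 = 2^12 * 2^0.81
2^12 = 4096, 2^0.81 ~ 1.7532114
PP ~ 4096 * 1.7532114 = 7181.1538944
Rounded to 2 decimals: 7181.15

7181.15


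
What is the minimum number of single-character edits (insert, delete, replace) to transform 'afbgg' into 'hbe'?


Building DP table for s1='afbgg' (len 5) and s2='hbe' (len 3):
       h  b  e
    0  1  2  3
  a 1  1  2  3
  f 2  2  2  3
  b 3  3  2  3
  g 4  4  3  3
  g 5  5  4  4
Edit distance = dp[5][3] = 4

4


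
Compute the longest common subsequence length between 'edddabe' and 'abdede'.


DP table for LCS of 'edddabe' and 'abdede':
       a  b  d  e  d  e
    0  0  0  0  0  0  0
  e 0  0  0  0  1  1  1
  d 0  0  0  1  1  2  2
  d 0  0  0  1  1  2  2
  d 0  0  0  1  1  2  2
  a 0  1  1  1  1  2  2
  b 0  1  2  2  2  2  2
  e 0  1  2  2  3  3  3
LCS: 'ede'
LCS length = 3

3


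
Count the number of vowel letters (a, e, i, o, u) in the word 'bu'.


Scanning each character of 'bu':
  Position 1: 'b' -> consonant (running count: 0)
  Position 2: 'u' -> vowel (running count: 1)
Total vowels: 1

1


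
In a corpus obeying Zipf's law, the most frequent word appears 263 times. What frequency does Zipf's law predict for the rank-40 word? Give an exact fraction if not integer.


Zipf's law: freq(rank) = f1 / rank
f1 = 263, rank = 40
freq = 263 / 40
GCD(263, 40) = 1
Simplified: 263/40

263/40


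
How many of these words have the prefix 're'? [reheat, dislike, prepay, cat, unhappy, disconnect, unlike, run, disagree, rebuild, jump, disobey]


Checking each word for prefix 're':
  'reheat' -> YES, starts with 're' (count: 1)
  'dislike' -> no (count: 1)
  'prepay' -> no (count: 1)
  'cat' -> no (count: 1)
  'unhappy' -> no (count: 1)
  'disconnect' -> no (count: 1)
  'unlike' -> no (count: 1)
  'run' -> no (count: 1)
  'disagree' -> no (count: 1)
  'rebuild' -> YES, starts with 're' (count: 2)
  'jump' -> no (count: 2)
  'disobey' -> no (count: 2)
Total with prefix 're': 2

2


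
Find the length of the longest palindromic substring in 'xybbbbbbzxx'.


Scanning 'xybbbbbbzxx' for palindromic substrings.
Substring at positions 2-7: 'bbbbbb'.
Check: reverse('bbbbbb') = 'bbbbbb' -> palindrome confirmed.
Neighbouring characters ('y' / 'z') break symmetry, so it cannot extend further.
No longer palindromic substring exists; longest length = 6

6


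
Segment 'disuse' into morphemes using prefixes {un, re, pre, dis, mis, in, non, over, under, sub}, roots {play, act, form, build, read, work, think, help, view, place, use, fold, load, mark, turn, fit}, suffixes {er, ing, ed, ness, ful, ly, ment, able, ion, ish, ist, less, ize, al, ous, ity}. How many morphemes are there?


Segmenting 'disuse' against the inventory:
  'dis' -> prefix (morpheme 1)
  'use' -> root (morpheme 2)
Total morphemes: 2

2


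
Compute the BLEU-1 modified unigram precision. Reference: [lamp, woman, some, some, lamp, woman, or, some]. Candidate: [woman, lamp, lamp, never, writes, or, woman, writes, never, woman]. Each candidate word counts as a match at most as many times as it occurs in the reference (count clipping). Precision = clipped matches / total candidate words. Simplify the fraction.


Reference word counts: {'lamp': 2, 'or': 1, 'some': 3, 'woman': 2}
Checking each candidate word (with clipping):
  'woman' -> in reference (ref count 2, used 1/2) -> match (matches: 1)
  'lamp' -> in reference (ref count 2, used 1/2) -> match (matches: 2)
  'lamp' -> in reference (ref count 2, used 2/2) -> match (matches: 3)
  'never' -> not in reference -> no match (matches: 3)
  'writes' -> not in reference -> no match (matches: 3)
  'or' -> in reference (ref count 1, used 1/1) -> match (matches: 4)
  'woman' -> in reference (ref count 2, used 2/2) -> match (matches: 5)
  'writes' -> not in reference -> no match (matches: 5)
  'never' -> not in reference -> no match (matches: 5)
  'woman' -> ref count 2 already used up (2/2) -> clipped, no match (matches: 5)
Clipped matches: 5, Candidate length: 10
Precision = 5/10 = 1/2

1/2


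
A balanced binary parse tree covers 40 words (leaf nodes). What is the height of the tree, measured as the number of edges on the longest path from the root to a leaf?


In a balanced binary tree with n leaves the deepest leaf is ceil(log2(n)) edges below the root.
log2(40) = 5.3219
ceil(5.3219) = 6
height (edges) = 6

6


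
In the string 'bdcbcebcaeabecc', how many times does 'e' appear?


Scanning 'bdcbcebcaeabecc' for 'e':
  Position 5: 'e' -> MATCH (count: 1)
  Position 9: 'e' -> MATCH (count: 2)
  Position 12: 'e' -> MATCH (count: 3)
Total occurrences of 'e': 3

3


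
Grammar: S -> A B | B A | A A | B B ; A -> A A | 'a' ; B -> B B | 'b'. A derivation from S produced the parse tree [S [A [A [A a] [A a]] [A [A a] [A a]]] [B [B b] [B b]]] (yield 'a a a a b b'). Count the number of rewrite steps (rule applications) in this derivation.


Every bracketed nonterminal node [X ...] in the tree is produced by exactly one rule application.
Reading the tree off as a leftmost derivation:
  Step 1: S  =>  A B   (applied S -> A B)
  Step 2: A B  =>  A A B   (applied A -> A A)
  Step 3: A A B  =>  A A A B   (applied A -> A A)
  Step 4: A A A B  =>  a A A B   (applied A -> a)
  Step 5: a A A B  =>  a a A B   (applied A -> a)
  Step 6: a a A B  =>  a a A A B   (applied A -> A A)
  Step 7: a a A A B  =>  a a a A B   (applied A -> a)
  Step 8: a a a A B  =>  a a a a B   (applied A -> a)
  Step 9: a a a a B  =>  a a a a B B   (applied B -> B B)
  Step 10: a a a a B B  =>  a a a a b B   (applied B -> b)
  Step 11: a a a a b B  =>  a a a a b b   (applied B -> b)
Final yield: a a a a b b
Total rewrite steps: 11

11


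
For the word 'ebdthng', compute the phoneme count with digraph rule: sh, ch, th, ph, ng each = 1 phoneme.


Parsing 'ebdthng' greedily, digraphs first:
  'e' -> vowel phoneme (phonemes so far: 1)
  'b' -> consonant phoneme (phonemes so far: 2)
  'd' -> consonant phoneme (phonemes so far: 3)
  'th' -> digraph (1 consonant phoneme) (phonemes so far: 4)
  'ng' -> digraph (1 consonant phoneme) (phonemes so far: 5)
Total phonemes: 5

5


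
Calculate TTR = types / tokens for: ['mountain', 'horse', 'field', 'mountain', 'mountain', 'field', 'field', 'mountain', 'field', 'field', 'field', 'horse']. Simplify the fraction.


Tokens: 12
Unique types: ('field', 'horse', 'mountain') = 3
TTR = 3/12
Simplify: divide both by 3 -> 1/4
TTR = 1/4

1/4


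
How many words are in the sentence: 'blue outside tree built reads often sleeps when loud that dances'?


Counting words by splitting on spaces:
  Word 1: 'blue'
  Word 2: 'outside'
  Word 3: 'tree'
  Word 4: 'built'
  Word 5: 'reads'
  Word 6: 'often'
  Word 7: 'sleeps'
  Word 8: 'when'
  Word 9: 'loud'
  Word 10: 'that'
  Word 11: 'dances'
Total words: 11

11


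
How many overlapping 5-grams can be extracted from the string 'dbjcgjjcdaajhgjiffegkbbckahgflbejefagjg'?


String 'dbjcgjjcdaajhgjiffegkbbckahgflbejefagjg' has length L = 39.
Number of overlapping n-grams = L - n + 1
Substituting: 39 - 5 + 1 = 35

35


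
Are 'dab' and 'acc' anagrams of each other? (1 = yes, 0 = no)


Sort characters of 'dab': 'abd'
Sort characters of 'acc': 'acc'
Sorted forms differ -> they are NOT anagrams
Result: 0

0


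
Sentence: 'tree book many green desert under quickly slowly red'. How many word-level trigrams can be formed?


Word trigrams from [9] words:
  Trigram 1: (tree book many)
  Trigram 2: (book many green)
  Trigram 3: (many green desert)
  Trigram 4: (green desert under)
  Trigram 5: (desert under quickly)
  Trigram 6: (under quickly slowly)
  Trigram 7: (quickly slowly red)
Total word trigrams: 9 - 2 = 7

7


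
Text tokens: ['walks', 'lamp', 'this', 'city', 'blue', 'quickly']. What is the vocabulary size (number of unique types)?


Listing all tokens and tracking unique types:
  Token 1: 'walks' -> NEW (unique so far: 1)
  Token 2: 'lamp' -> NEW (unique so far: 2)
  Token 3: 'this' -> NEW (unique so far: 3)
  Token 4: 'city' -> NEW (unique so far: 4)
  Token 5: 'blue' -> NEW (unique so far: 5)
  Token 6: 'quickly' -> NEW (unique so far: 6)
Unique types: ('blue', 'city', 'lamp', 'quickly', 'this', 'walks')
Vocabulary size: 6

6


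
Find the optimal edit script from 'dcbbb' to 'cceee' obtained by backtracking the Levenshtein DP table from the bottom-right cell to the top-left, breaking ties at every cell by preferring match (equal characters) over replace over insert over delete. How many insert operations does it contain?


Edit distance = 4. Backtracking from cell (5, 5) with preference match > replace > insert > delete,
then listing the resulting alignment 'dcbbb' -> 'cceee' left to right:
  Step 1: replace d->c
  Step 2: keep 'c'
  Step 3: replace b->e
  Step 4: replace b->e
  Step 5: replace b->e
Total insertions: 0

0


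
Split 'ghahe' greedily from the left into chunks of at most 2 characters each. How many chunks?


'ghahe' has 5 characters.
Chunking with max size 2:
  Chunk 1: 'gh' (positions 0-1)
  Chunk 2: 'ah' (positions 2-3)
  Chunk 3: 'e' (positions 4-4)
Total chunks: ceil(5 / 2) = 3

3


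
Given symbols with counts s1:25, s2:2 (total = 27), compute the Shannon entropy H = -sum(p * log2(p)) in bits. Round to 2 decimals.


Computing entropy H = -sum(p_i * log2(p_i)):
  s1: p = 25/27 = 0.9259, -p*log2(p) = 0.1028
  s2: p = 2/27 = 0.0741, -p*log2(p) = 0.2781
H = sum of terms = 0.3809
Rounded to 2 decimals: 0.38

0.38


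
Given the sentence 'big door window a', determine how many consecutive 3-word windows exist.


Word trigrams from [4] words:
  Trigram 1: (big door window)
  Trigram 2: (door window a)
Total word trigrams: 4 - 2 = 2

2


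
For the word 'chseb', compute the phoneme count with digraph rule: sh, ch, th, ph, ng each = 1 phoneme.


Parsing 'chseb' greedily, digraphs first:
  'ch' -> digraph (1 consonant phoneme) (phonemes so far: 1)
  's' -> consonant phoneme (phonemes so far: 2)
  'e' -> vowel phoneme (phonemes so far: 3)
  'b' -> consonant phoneme (phonemes so far: 4)
Total phonemes: 4

4


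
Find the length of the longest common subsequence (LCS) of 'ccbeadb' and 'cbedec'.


DP table for LCS of 'ccbeadb' and 'cbedec':
       c  b  e  d  e  c
    0  0  0  0  0  0  0
  c 0  1  1  1  1  1  1
  c 0  1  1  1  1  1  2
  b 0  1  2  2  2  2  2
  e 0  1  2  3  3  3  3
  a 0  1  2  3  3  3  3
  d 0  1  2  3  4  4  4
  b 0  1  2  3  4  4  4
LCS: 'cbed'
LCS length = 4

4


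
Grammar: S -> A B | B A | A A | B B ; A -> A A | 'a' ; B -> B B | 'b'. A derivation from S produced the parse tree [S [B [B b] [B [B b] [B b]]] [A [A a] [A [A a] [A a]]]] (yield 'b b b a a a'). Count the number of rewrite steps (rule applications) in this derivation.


Every bracketed nonterminal node [X ...] in the tree is produced by exactly one rule application.
Reading the tree off as a leftmost derivation:
  Step 1: S  =>  B A   (applied S -> B A)
  Step 2: B A  =>  B B A   (applied B -> B B)
  Step 3: B B A  =>  b B A   (applied B -> b)
  Step 4: b B A  =>  b B B A   (applied B -> B B)
  Step 5: b B B A  =>  b b B A   (applied B -> b)
  Step 6: b b B A  =>  b b b A   (applied B -> b)
  Step 7: b b b A  =>  b b b A A   (applied A -> A A)
  Step 8: b b b A A  =>  b b b a A   (applied A -> a)
  Step 9: b b b a A  =>  b b b a A A   (applied A -> A A)
  Step 10: b b b a A A  =>  b b b a a A   (applied A -> a)
  Step 11: b b b a a A  =>  b b b a a a   (applied A -> a)
Final yield: b b b a a a
Total rewrite steps: 11

11


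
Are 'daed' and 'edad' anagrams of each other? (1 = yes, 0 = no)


Sort characters of 'daed': 'adde'
Sort characters of 'edad': 'adde'
Sorted forms match -> they ARE anagrams
Result: 1

1


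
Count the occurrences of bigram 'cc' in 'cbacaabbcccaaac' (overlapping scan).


Scanning 'cbacaabbcccaaac' for bigram 'cc':
  Position 0: 'cb' -> no
  Position 1: 'ba' -> no
  Position 2: 'ac' -> no
  Position 3: 'ca' -> no
  Position 4: 'aa' -> no
  Position 5: 'ab' -> no
  Position 6: 'bb' -> no
  Position 7: 'bc' -> no
  Position 8: 'cc' -> MATCH
  Position 9: 'cc' -> MATCH
  Position 10: 'ca' -> no
  Position 11: 'aa' -> no
  Position 12: 'aa' -> no
  Position 13: 'ac' -> no
Total matches: 2

2


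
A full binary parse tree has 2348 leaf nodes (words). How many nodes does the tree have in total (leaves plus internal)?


Leaf nodes (terminals): 2348
Internal nodes = n - 1 = 2348 - 1 = 2347
Total = leaves + internal = 2348 + 2347 = 4695

4695


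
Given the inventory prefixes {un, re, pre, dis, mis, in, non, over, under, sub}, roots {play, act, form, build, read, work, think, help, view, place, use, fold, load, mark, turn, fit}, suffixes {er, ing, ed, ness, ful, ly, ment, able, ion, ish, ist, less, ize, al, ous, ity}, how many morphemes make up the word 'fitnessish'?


Segmenting 'fitnessish' against the inventory:
  'fit' -> root (morpheme 1)
  'ness' -> suffix (morpheme 2)
  'ish' -> suffix (morpheme 3)
Total morphemes: 3

3


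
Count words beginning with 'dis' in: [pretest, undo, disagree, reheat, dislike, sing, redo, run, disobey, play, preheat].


Checking each word for prefix 'dis':
  'pretest' -> no (count: 0)
  'undo' -> no (count: 0)
  'disagree' -> YES, starts with 'dis' (count: 1)
  'reheat' -> no (count: 1)
  'dislike' -> YES, starts with 'dis' (count: 2)
  'sing' -> no (count: 2)
  'redo' -> no (count: 2)
  'run' -> no (count: 2)
  'disobey' -> YES, starts with 'dis' (count: 3)
  'play' -> no (count: 3)
  'preheat' -> no (count: 3)
Total with prefix 'dis': 3

3


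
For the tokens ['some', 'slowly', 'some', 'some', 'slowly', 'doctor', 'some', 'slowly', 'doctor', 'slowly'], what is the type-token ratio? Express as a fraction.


Tokens: 10
Unique types: ('doctor', 'slowly', 'some') = 3
TTR = 3/10
Already in lowest terms.

3/10


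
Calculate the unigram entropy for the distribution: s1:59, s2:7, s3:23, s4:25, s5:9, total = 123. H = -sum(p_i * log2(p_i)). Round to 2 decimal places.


Computing entropy H = -sum(p_i * log2(p_i)):
  s1: p = 59/123 = 0.4797, -p*log2(p) = 0.5084
  s2: p = 7/123 = 0.0569, -p*log2(p) = 0.2353
  s3: p = 23/123 = 0.1870, -p*log2(p) = 0.4523
  s4: p = 25/123 = 0.2033, -p*log2(p) = 0.4672
  s5: p = 9/123 = 0.0732, -p*log2(p) = 0.2760
H = sum of terms = 1.9392
Rounded to 2 decimals: 1.94

1.94


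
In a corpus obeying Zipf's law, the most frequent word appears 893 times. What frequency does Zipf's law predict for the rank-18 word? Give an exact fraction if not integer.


Zipf's law: freq(rank) = f1 / rank
f1 = 893, rank = 18
freq = 893 / 18
GCD(893, 18) = 1
Simplified: 893/18

893/18


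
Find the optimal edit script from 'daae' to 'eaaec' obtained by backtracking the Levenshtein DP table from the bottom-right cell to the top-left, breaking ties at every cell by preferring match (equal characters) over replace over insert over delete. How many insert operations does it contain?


Edit distance = 2. Backtracking from cell (4, 5) with preference match > replace > insert > delete,
then listing the resulting alignment 'daae' -> 'eaaec' left to right:
  Step 1: replace d->e
  Step 2: keep 'a'
  Step 3: keep 'a'
  Step 4: keep 'e'
  Step 5: insert 'c' [insertion #1]
Total insertions: 1

1


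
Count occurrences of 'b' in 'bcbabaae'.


Scanning 'bcbabaae' for 'b':
  Position 0: 'b' -> MATCH (count: 1)
  Position 2: 'b' -> MATCH (count: 2)
  Position 4: 'b' -> MATCH (count: 3)
Total occurrences of 'b': 3

3


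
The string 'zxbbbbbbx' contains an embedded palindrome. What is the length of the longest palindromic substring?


Scanning 'zxbbbbbbx' for palindromic substrings.
Substring at positions 1-8: 'xbbbbbbx'.
Check: reverse('xbbbbbbx') = 'xbbbbbbx' -> palindrome confirmed.
Neighbouring characters ('z' / '-') break symmetry, so it cannot extend further.
No longer palindromic substring exists; longest length = 8

8


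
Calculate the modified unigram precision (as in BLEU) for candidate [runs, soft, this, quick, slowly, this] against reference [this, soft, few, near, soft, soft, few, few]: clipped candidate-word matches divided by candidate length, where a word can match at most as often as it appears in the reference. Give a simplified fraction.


Reference word counts: {'few': 3, 'near': 1, 'soft': 3, 'this': 1}
Checking each candidate word (with clipping):
  'runs' -> not in reference -> no match (matches: 0)
  'soft' -> in reference (ref count 3, used 1/3) -> match (matches: 1)
  'this' -> in reference (ref count 1, used 1/1) -> match (matches: 2)
  'quick' -> not in reference -> no match (matches: 2)
  'slowly' -> not in reference -> no match (matches: 2)
  'this' -> ref count 1 already used up (1/1) -> clipped, no match (matches: 2)
Clipped matches: 2, Candidate length: 6
Precision = 2/6 = 1/3

1/3


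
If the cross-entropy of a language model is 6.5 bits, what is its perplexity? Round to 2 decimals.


Perplexity formula: PP = 2^H
H = 6.5
PP = 2^6.5
Decompose: 2^6.5 = 2^6 * 2^0.5 = 2^6 * sqrt(2)
2^6 = 64, sqrt(2) ~ 1.4142136
PP ~ 64 * 1.4142136 = 90.5096704
Rounded to 2 decimals: 90.51

90.51


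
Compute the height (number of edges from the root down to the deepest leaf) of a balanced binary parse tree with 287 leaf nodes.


In a balanced binary tree with n leaves the deepest leaf is ceil(log2(n)) edges below the root.
log2(287) = 8.1649
ceil(8.1649) = 9
height (edges) = 9

9


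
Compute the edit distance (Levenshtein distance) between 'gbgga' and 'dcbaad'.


Building DP table for s1='gbgga' (len 5) and s2='dcbaad' (len 6):
       d  c  b  a  a  d
    0  1  2  3  4  5  6
  g 1  1  2  3  4  5  6
  b 2  2  2  2  3  4  5
  g 3  3  3  3  3  4  5
  g 4  4  4  4  4  4  5
  a 5  5  5  5  4  4  5
Edit distance = dp[5][6] = 5

5


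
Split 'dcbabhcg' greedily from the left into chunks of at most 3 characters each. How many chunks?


'dcbabhcg' has 8 characters.
Chunking with max size 3:
  Chunk 1: 'dcb' (positions 0-2)
  Chunk 2: 'abh' (positions 3-5)
  Chunk 3: 'cg' (positions 6-7)
Total chunks: ceil(8 / 3) = 3

3


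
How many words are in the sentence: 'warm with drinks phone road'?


Counting words by splitting on spaces:
  Word 1: 'warm'
  Word 2: 'with'
  Word 3: 'drinks'
  Word 4: 'phone'
  Word 5: 'road'
Total words: 5

5


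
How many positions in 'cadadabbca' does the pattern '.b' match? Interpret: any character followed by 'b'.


Pattern: .b means any character followed by 'b'.
Scanning 'cadadabbca' position-by-position:
  Pos 0: window 'ca' -> no
  Pos 1: window 'ad' -> no
  Pos 2: window 'da' -> no
  Pos 3: window 'ad' -> no
  Pos 4: window 'da' -> no
  Pos 5: window 'ab' -> MATCH
  Pos 6: window 'bb' -> MATCH
  Pos 7: window 'bc' -> no
  Pos 8: window 'ca' -> no
  Pos 9: window 'a' -> no
Total matches: 2

2


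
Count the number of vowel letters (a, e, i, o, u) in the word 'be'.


Scanning each character of 'be':
  Position 1: 'b' -> consonant (running count: 0)
  Position 2: 'e' -> vowel (running count: 1)
Total vowels: 1

1


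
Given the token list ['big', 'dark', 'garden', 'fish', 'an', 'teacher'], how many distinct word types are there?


Listing all tokens and tracking unique types:
  Token 1: 'big' -> NEW (unique so far: 1)
  Token 2: 'dark' -> NEW (unique so far: 2)
  Token 3: 'garden' -> NEW (unique so far: 3)
  Token 4: 'fish' -> NEW (unique so far: 4)
  Token 5: 'an' -> NEW (unique so far: 5)
  Token 6: 'teacher' -> NEW (unique so far: 6)
Unique types: ('an', 'big', 'dark', 'fish', 'garden', 'teacher')
Vocabulary size: 6

6


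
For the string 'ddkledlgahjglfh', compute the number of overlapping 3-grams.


String 'ddkledlgahjglfh' has length L = 15.
Number of overlapping n-grams = L - n + 1
Substituting: 15 - 3 + 1 = 13

13


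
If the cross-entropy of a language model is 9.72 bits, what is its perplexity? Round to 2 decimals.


Perplexity formula: PP = 2^H
H = 9.72
PP = 2^9.72
Decompose: 2^9.72 = 2^9 * 2^0.72
2^9 = 512, 2^0.72 ~ 1.6471820
PP ~ 512 * 1.6471820 = 843.3571840
Rounded to 2 decimals: 843.36

843.36


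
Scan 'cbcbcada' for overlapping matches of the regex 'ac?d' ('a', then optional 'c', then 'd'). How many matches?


Pattern: ac?d means 'a', then optional 'c', then 'd'.
Scanning 'cbcbcada' position-by-position:
  Pos 0: window 'cbc' -> no
  Pos 1: window 'bcb' -> no
  Pos 2: window 'cbc' -> no
  Pos 3: window 'bca' -> no
  Pos 4: window 'cad' -> no
  Pos 5: window 'ada' -> MATCH
  Pos 6: window 'da' -> no
  Pos 7: window 'a' -> no
Total matches: 1

1


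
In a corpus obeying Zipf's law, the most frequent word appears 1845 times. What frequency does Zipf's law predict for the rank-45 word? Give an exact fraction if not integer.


Zipf's law: freq(rank) = f1 / rank
f1 = 1845, rank = 45
freq = 1845 / 45
= 41

41


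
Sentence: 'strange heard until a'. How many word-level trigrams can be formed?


Word trigrams from [4] words:
  Trigram 1: (strange heard until)
  Trigram 2: (heard until a)
Total word trigrams: 4 - 2 = 2

2


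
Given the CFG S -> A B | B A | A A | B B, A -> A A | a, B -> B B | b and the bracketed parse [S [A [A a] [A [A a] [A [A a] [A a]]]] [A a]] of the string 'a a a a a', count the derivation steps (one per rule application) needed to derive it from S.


Every bracketed nonterminal node [X ...] in the tree is produced by exactly one rule application.
Reading the tree off as a leftmost derivation:
  Step 1: S  =>  A A   (applied S -> A A)
  Step 2: A A  =>  A A A   (applied A -> A A)
  Step 3: A A A  =>  a A A   (applied A -> a)
  Step 4: a A A  =>  a A A A   (applied A -> A A)
  Step 5: a A A A  =>  a a A A   (applied A -> a)
  Step 6: a a A A  =>  a a A A A   (applied A -> A A)
  Step 7: a a A A A  =>  a a a A A   (applied A -> a)
  Step 8: a a a A A  =>  a a a a A   (applied A -> a)
  Step 9: a a a a A  =>  a a a a a   (applied A -> a)
Final yield: a a a a a
Total rewrite steps: 9

9


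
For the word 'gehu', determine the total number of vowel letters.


Scanning each character of 'gehu':
  Position 1: 'g' -> consonant (running count: 0)
  Position 2: 'e' -> vowel (running count: 1)
  Position 3: 'h' -> consonant (running count: 1)
  Position 4: 'u' -> vowel (running count: 2)
Total vowels: 2

2


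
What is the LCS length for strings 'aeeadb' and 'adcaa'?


DP table for LCS of 'aeeadb' and 'adcaa':
       a  d  c  a  a
    0  0  0  0  0  0
  a 0  1  1  1  1  1
  e 0  1  1  1  1  1
  e 0  1  1  1  1  1
  a 0  1  1  1  2  2
  d 0  1  2  2  2  2
  b 0  1  2  2  2  2
LCS: 'aa'
LCS length = 2

2


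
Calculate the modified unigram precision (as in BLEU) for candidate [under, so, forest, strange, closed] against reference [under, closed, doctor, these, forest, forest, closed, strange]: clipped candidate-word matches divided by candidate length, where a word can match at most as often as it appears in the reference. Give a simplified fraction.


Reference word counts: {'closed': 2, 'doctor': 1, 'forest': 2, 'strange': 1, 'these': 1, 'under': 1}
Checking each candidate word (with clipping):
  'under' -> in reference (ref count 1, used 1/1) -> match (matches: 1)
  'so' -> not in reference -> no match (matches: 1)
  'forest' -> in reference (ref count 2, used 1/2) -> match (matches: 2)
  'strange' -> in reference (ref count 1, used 1/1) -> match (matches: 3)
  'closed' -> in reference (ref count 2, used 1/2) -> match (matches: 4)
Clipped matches: 4, Candidate length: 5
Precision = 4/5

4/5


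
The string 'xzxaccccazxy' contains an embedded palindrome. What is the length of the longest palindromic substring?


Scanning 'xzxaccccazxy' for palindromic substrings.
Substring at positions 3-8: 'acccca'.
Check: reverse('acccca') = 'acccca' -> palindrome confirmed.
Neighbouring characters ('x' / 'z') break symmetry, so it cannot extend further.
No longer palindromic substring exists; longest length = 6

6


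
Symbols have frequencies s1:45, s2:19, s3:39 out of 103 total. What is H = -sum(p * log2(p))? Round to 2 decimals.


Computing entropy H = -sum(p_i * log2(p_i)):
  s1: p = 45/103 = 0.4369, -p*log2(p) = 0.5219
  s2: p = 19/103 = 0.1845, -p*log2(p) = 0.4498
  s3: p = 39/103 = 0.3786, -p*log2(p) = 0.5305
H = sum of terms = 1.5022
Rounded to 2 decimals: 1.50

1.50


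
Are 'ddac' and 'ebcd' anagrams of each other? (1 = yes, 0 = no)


Sort characters of 'ddac': 'acdd'
Sort characters of 'ebcd': 'bcde'
Sorted forms differ -> they are NOT anagrams
Result: 0

0


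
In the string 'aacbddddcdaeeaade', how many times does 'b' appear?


Scanning 'aacbddddcdaeeaade' for 'b':
  Position 3: 'b' -> MATCH (count: 1)
Total occurrences of 'b': 1

1


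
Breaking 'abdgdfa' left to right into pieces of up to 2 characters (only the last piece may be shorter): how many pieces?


'abdgdfa' has 7 characters.
Chunking with max size 2:
  Chunk 1: 'ab' (positions 0-1)
  Chunk 2: 'dg' (positions 2-3)
  Chunk 3: 'df' (positions 4-5)
  Chunk 4: 'a' (positions 6-6)
Total chunks: ceil(7 / 2) = 4

4


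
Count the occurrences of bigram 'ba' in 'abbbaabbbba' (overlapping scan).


Scanning 'abbbaabbbba' for bigram 'ba':
  Position 0: 'ab' -> no
  Position 1: 'bb' -> no
  Position 2: 'bb' -> no
  Position 3: 'ba' -> MATCH
  Position 4: 'aa' -> no
  Position 5: 'ab' -> no
  Position 6: 'bb' -> no
  Position 7: 'bb' -> no
  Position 8: 'bb' -> no
  Position 9: 'ba' -> MATCH
Total matches: 2

2


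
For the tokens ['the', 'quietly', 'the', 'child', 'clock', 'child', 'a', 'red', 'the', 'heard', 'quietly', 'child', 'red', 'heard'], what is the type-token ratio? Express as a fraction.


Tokens: 14
Unique types: ('a', 'child', 'clock', 'heard', 'quietly', 'red', 'the') = 7
TTR = 7/14
Simplify: divide both by 7 -> 1/2
TTR = 1/2

1/2


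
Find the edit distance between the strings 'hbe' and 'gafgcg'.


Building DP table for s1='hbe' (len 3) and s2='gafgcg' (len 6):
       g  a  f  g  c  g
    0  1  2  3  4  5  6
  h 1  1  2  3  4  5  6
  b 2  2  2  3  4  5  6
  e 3  3  3  3  4  5  6
Edit distance = dp[3][6] = 6

6


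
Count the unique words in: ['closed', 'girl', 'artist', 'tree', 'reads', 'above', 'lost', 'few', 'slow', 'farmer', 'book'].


Listing all tokens and tracking unique types:
  Token 1: 'closed' -> NEW (unique so far: 1)
  Token 2: 'girl' -> NEW (unique so far: 2)
  Token 3: 'artist' -> NEW (unique so far: 3)
  Token 4: 'tree' -> NEW (unique so far: 4)
  Token 5: 'reads' -> NEW (unique so far: 5)
  Token 6: 'above' -> NEW (unique so far: 6)
  Token 7: 'lost' -> NEW (unique so far: 7)
  Token 8: 'few' -> NEW (unique so far: 8)
  Token 9: 'slow' -> NEW (unique so far: 9)
  Token 10: 'farmer' -> NEW (unique so far: 10)
  Token 11: 'book' -> NEW (unique so far: 11)
Unique types: ('above', 'artist', 'book', 'closed', 'farmer', 'few', 'girl', 'lost', 'reads', 'slow', 'tree')
Vocabulary size: 11

11


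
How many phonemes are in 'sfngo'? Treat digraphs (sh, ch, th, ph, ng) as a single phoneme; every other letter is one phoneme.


Parsing 'sfngo' greedily, digraphs first:
  's' -> consonant phoneme (phonemes so far: 1)
  'f' -> consonant phoneme (phonemes so far: 2)
  'ng' -> digraph (1 consonant phoneme) (phonemes so far: 3)
  'o' -> vowel phoneme (phonemes so far: 4)
Total phonemes: 4

4


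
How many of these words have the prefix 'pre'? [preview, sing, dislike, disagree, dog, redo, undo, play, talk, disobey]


Checking each word for prefix 'pre':
  'preview' -> YES, starts with 'pre' (count: 1)
  'sing' -> no (count: 1)
  'dislike' -> no (count: 1)
  'disagree' -> no (count: 1)
  'dog' -> no (count: 1)
  'redo' -> no (count: 1)
  'undo' -> no (count: 1)
  'play' -> no (count: 1)
  'talk' -> no (count: 1)
  'disobey' -> no (count: 1)
Total with prefix 'pre': 1

1


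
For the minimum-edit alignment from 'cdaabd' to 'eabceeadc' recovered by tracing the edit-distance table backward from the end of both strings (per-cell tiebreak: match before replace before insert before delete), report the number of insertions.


Edit distance = 7. Backtracking from cell (6, 9) with preference match > replace > insert > delete,
then listing the resulting alignment 'cdaabd' -> 'eabceeadc' left to right:
  Step 1: insert 'e' [insertion #1]
  Step 2: insert 'a' [insertion #2]
  Step 3: insert 'b' [insertion #3]
  Step 4: keep 'c'
  Step 5: replace d->e
  Step 6: replace a->e
  Step 7: keep 'a'
  Step 8: replace b->d
  Step 9: replace d->c
Total insertions: 3

3


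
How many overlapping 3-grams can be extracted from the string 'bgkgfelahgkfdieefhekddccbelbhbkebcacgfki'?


String 'bgkgfelahgkfdieefhekddccbelbhbkebcacgfki' has length L = 40.
Number of overlapping n-grams = L - n + 1
Substituting: 40 - 3 + 1 = 38

38


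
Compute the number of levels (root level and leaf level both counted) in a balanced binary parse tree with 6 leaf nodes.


In a balanced binary tree with n leaves the deepest leaf is ceil(log2(n)) edges below the root,
so counting node levels inclusive of root and leaves gives ceil(log2(n)) + 1 levels.
log2(6) = 2.5850
ceil(2.5850) = 3
levels = 3 + 1 = 4

4


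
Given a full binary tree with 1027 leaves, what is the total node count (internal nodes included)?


Leaf nodes (terminals): 1027
Internal nodes = n - 1 = 1027 - 1 = 1026
Total = leaves + internal = 1027 + 1026 = 2053

2053


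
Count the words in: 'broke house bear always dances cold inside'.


Counting words by splitting on spaces:
  Word 1: 'broke'
  Word 2: 'house'
  Word 3: 'bear'
  Word 4: 'always'
  Word 5: 'dances'
  Word 6: 'cold'
  Word 7: 'inside'
Total words: 7

7


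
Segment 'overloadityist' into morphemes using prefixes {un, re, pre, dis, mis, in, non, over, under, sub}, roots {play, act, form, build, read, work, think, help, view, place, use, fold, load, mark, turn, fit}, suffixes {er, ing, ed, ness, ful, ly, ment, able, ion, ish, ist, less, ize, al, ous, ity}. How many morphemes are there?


Segmenting 'overloadityist' against the inventory:
  'over' -> prefix (morpheme 1)
  'load' -> root (morpheme 2)
  'ity' -> suffix (morpheme 3)
  'ist' -> suffix (morpheme 4)
Total morphemes: 4

4


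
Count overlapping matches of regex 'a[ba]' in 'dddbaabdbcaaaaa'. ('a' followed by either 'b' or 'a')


Pattern: a[ba] means 'a' followed by either 'b' or 'a'.
Scanning 'dddbaabdbcaaaaa' position-by-position:
  Pos 0: window 'dd' -> no
  Pos 1: window 'dd' -> no
  Pos 2: window 'db' -> no
  Pos 3: window 'ba' -> no
  Pos 4: window 'aa' -> MATCH
  Pos 5: window 'ab' -> MATCH
  Pos 6: window 'bd' -> no
  Pos 7: window 'db' -> no
  Pos 8: window 'bc' -> no
  Pos 9: window 'ca' -> no
  Pos 10: window 'aa' -> MATCH
  Pos 11: window 'aa' -> MATCH
  Pos 12: window 'aa' -> MATCH
  Pos 13: window 'aa' -> MATCH
  Pos 14: window 'a' -> no
Total matches: 6

6


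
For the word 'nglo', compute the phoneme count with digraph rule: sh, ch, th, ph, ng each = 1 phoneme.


Parsing 'nglo' greedily, digraphs first:
  'ng' -> digraph (1 consonant phoneme) (phonemes so far: 1)
  'l' -> consonant phoneme (phonemes so far: 2)
  'o' -> vowel phoneme (phonemes so far: 3)
Total phonemes: 3

3


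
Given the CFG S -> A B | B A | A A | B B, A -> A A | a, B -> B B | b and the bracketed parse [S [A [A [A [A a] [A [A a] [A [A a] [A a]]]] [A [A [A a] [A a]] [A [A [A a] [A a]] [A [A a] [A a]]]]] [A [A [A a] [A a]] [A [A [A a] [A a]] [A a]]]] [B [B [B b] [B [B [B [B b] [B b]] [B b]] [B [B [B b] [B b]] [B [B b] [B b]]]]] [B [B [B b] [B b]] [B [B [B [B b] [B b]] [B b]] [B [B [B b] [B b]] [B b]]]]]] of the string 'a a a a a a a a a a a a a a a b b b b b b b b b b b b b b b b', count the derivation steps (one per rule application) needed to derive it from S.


Every bracketed nonterminal node [X ...] in the tree is produced by exactly one rule application.
Reading the tree off as a leftmost derivation:
  Step 1: S  =>  A B   (applied S -> A B)
  Step 2: A B  =>  A A B   (applied A -> A A)
  Step 3: A A B  =>  A A A B   (applied A -> A A)
  Step 4: A A A B  =>  A A A A B   (applied A -> A A)
  Step 5: A A A A B  =>  a A A A B   (applied A -> a)
  Step 6: a A A A B  =>  a A A A A B   (applied A -> A A)
  Step 7: a A A A A B  =>  a a A A A B   (applied A -> a)
  Step 8: a a A A A B  =>  a a A A A A B   (applied A -> A A)
  Step 9: a a A A A A B  =>  a a a A A A B   (applied A -> a)
  Step 10: a a a A A A B  =>  a a a a A A B   (applied A -> a)
  Step 11: a a a a A A B  =>  a a a a A A A B   (applied A -> A A)
  Step 12: a a a a A A A B  =>  a a a a A A A A B   (applied A -> A A)
  Step 13: a a a a A A A A B  =>  a a a a a A A A B   (applied A -> a)
  Step 14: a a a a a A A A B  =>  a a a a a a A A B   (applied A -> a)
  Step 15: a a a a a a A A B  =>  a a a a a a A A A B   (applied A -> A A)
  Step 16: a a a a a a A A A B  =>  a a a a a a A A A A B   (applied A -> A A)
  Step 17: a a a a a a A A A A B  =>  a a a a a a a A A A B   (applied A -> a)
  Step 18: a a a a a a a A A A B  =>  a a a a a a a a A A B   (applied A -> a)
  Step 19: a a a a a a a a A A B  =>  a a a a a a a a A A A B   (applied A -> A A)
  Step 20: a a a a a a a a A A A B  =>  a a a a a a a a a A A B   (applied A -> a)
  Step 21: a a a a a a a a a A A B  =>  a a a a a a a a a a A B   (applied A -> a)
  Step 22: a a a a a a a a a a A B  =>  a a a a a a a a a a A A B   (applied A -> A A)
  Step 23: a a a a a a a a a a A A B  =>  a a a a a a a a a a A A A B   (applied A -> A A)
  Step 24: a a a a a a a a a a A A A B  =>  a a a a a a a a a a a A A B   (applied A -> a)
  Step 25: a a a a a a a a a a a A A B  =>  a a a a a a a a a a a a A B   (applied A -> a)
  Step 26: a a a a a a a a a a a a A B  =>  a a a a a a a a a a a a A A B   (applied A -> A A)
  Step 27: a a a a a a a a a a a a A A B  =>  a a a a a a a a a a a a A A A B   (applied A -> A A)
  Step 28: a a a a a a a a a a a a A A A B  =>  a a a a a a a a a a a a a A A B   (applied A -> a)
  Step 29: a a a a a a a a a a a a a A A B  =>  a a a a a a a a a a a a a a A B   (applied A -> a)
  Step 30: a a a a a a a a a a a a a a A B  =>  a a a a a a a a a a a a a a a B   (applied A -> a)
  Step 31: a a a a a a a a a a a a a a a B  =>  a a a a a a a a a a a a a a a B B   (applied B -> B B)
  Step 32: a a a a a a a a a a a a a a a B B  =>  a a a a a a a a a a a a a a a B B B   (applied B -> B B)
  Step 33: a a a a a a a a a a a a a a a B B B  =>  a a a a a a a a a a a a a a a b B B   (applied B -> b)
  Step 34: a a a a a a a a a a a a a a a b B B  =>  a a a a a a a a a a a a a a a b B B B   (applied B -> B B)
  Step 35: a a a a a a a a a a a a a a a b B B B  =>  a a a a a a a a a a a a a a a b B B B B   (applied B -> B B)
  Step 36: a a a a a a a a a a a a a a a b B B B B  =>  a a a a a a a a a a a a a a a b B B B B B   (applied B -> B B)
  Step 37: a a a a a a a a a a a a a a a b B B B B B  =>  a a a a a a a a a a a a a a a b b B B B B   (applied B -> b)
  Step 38: a a a a a a a a a a a a a a a b b B B B B  =>  a a a a a a a a a a a a a a a b b b B B B   (applied B -> b)
  Step 39: a a a a a a a a a a a a a a a b b b B B B  =>  a a a a a a a a a a a a a a a b b b b B B   (applied B -> b)
  Step 40: a a a a a a a a a a a a a a a b b b b B B  =>  a a a a a a a a a a a a a a a b b b b B B B   (applied B -> B B)
  Step 41: a a a a a a a a a a a a a a a b b b b B B B  =>  a a a a a a a a a a a a a a a b b b b B B B B   (applied B -> B B)
  Step 42: a a a a a a a a a a a a a a a b b b b B B B B  =>  a a a a a a a a a a a a a a a b b b b b B B B   (applied B -> b)
  Step 43: a a a a a a a a a a a a a a a b b b b b B B B  =>  a a a a a a a a a a a a a a a b b b b b b B B   (applied B -> b)
  Step 44: a a a a a a a a a a a a a a a b b b b b b B B  =>  a a a a a a a a a a a a a a a b b b b b b B B B   (applied B -> B B)
  Step 45: a a a a a a a a a a a a a a a b b b b b b B B B  =>  a a a a a a a a a a a a a a a b b b b b b b B B   (applied B -> b)
  Step 46: a a a a a a a a a a a a a a a b b b b b b b B B  =>  a a a a a a a a a a a a a a a b b b b b b b b B   (applied B -> b)
  Step 47: a a a a a a a a a a a a a a a b b b b b b b b B  =>  a a a a a a a a a a a a a a a b b b b b b b b B B   (applied B -> B B)
  Step 48: a a a a a a a a a a a a a a a b b b b b b b b B B  =>  a a a a a a a a a a a a a a a b b b b b b b b B B B   (applied B -> B B)
  Step 49: a a a a a a a a a a a a a a a b b b b b b b b B B B  =>  a a a a a a a a a a a a a a a b b b b b b b b b B B   (applied B -> b)
  Step 50: a a a a a a a a a a a a a a a b b b b b b b b b B B  =>  a a a a a a a a a a a a a a a b b b b b b b b b b B   (applied B -> b)
  Step 51: a a a a a a a a a a a a a a a b b b b b b b b b b B  =>  a a a a a a a a a a a a a a a b b b b b b b b b b B B   (applied B -> B B)
  Step 52: a a a a a a a a a a a a a a a b b b b b b b b b b B B  =>  a a a a a a a a a a a a a a a b b b b b b b b b b B B B   (applied B -> B B)
  Step 53: a a a a a a a a a a a a a a a b b b b b b b b b b B B B  =>  a a a a a a a a a a a a a a a b b b b b b b b b b B B B B   (applied B -> B B)
  Step 54: a a a a a a a a a a a a a a a b b b b b b b b b b B B B B  =>  a a a a a a a a a a a a a a a b b b b b b b b b b b B B B   (applied B -> b)
  Step 55: a a a a a a a a a a a a a a a b b b b b b b b b b b B B B  =>  a a a a a a a a a a a a a a a b b b b b b b b b b b b B B   (applied B -> b)
  Step 56: a a a a a a a a a a a a a a a b b b b b b b b b b b b B B  =>  a a a a a a a a a a a a a a a b b b b b b b b b b b b b B   (applied B -> b)
  Step 57: a a a a a a a a a a a a a a a b b b b b b b b b b b b b B  =>  a a a a a a a a a a a a a a a b b b b b b b b b b b b b B B   (applied B -> B B)
  Step 58: a a a a a a a a a a a a a a a b b b b b b b b b b b b b B B  =>  a a a a a a a a a a a a a a a b b b b b b b b b b b b b B B B   (applied B -> B B)
  Step 59: a a a a a a a a a a a a a a a b b b b b b b b b b b b b B B B  =>  a a a a a a a a a a a a a a a b b b b b b b b b b b b b b B B   (applied B -> b)
  Step 60: a a a a a a a a a a a a a a a b b b b b b b b b b b b b b B B  =>  a a a a a a a a a a a a a a a b b b b b b b b b b b b b b b B   (applied B -> b)
  Step 61: a a a a a a a a a a a a a a a b b b b b b b b b b b b b b b B  =>  a a a a a a a a a a a a a a a b b b b b b b b b b b b b b b b   (applied B -> b)
Final yield: a a a a a a a a a a a a a a a b b b b b b b b b b b b b b b b
Total rewrite steps: 61

61
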